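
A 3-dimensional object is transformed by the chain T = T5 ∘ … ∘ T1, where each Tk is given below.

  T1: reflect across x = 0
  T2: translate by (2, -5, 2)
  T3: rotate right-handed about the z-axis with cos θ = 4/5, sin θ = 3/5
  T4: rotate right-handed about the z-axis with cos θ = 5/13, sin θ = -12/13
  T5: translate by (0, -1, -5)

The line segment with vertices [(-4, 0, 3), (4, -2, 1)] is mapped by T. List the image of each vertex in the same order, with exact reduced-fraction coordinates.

image vertices: (171/65, -543/65, 0), (-343/65, -391/65, -2)

T1 reflect across x = 0: (-4, 0, 3) → (4, 0, 3); (4, -2, 1) → (-4, -2, 1)
T2 translate by (2, -5, 2): (4, 0, 3) → (6, -5, 5); (-4, -2, 1) → (-2, -7, 3)
T3 rotate right-handed about the z-axis with cos θ = 4/5, sin θ = 3/5: (6, -5, 5) → (39/5, -2/5, 5); (-2, -7, 3) → (13/5, -34/5, 3)
T4 rotate right-handed about the z-axis with cos θ = 5/13, sin θ = -12/13: (39/5, -2/5, 5) → (171/65, -478/65, 5); (13/5, -34/5, 3) → (-343/65, -326/65, 3)
T5 translate by (0, -1, -5): (171/65, -478/65, 5) → (171/65, -543/65, 0); (-343/65, -326/65, 3) → (-343/65, -391/65, -2)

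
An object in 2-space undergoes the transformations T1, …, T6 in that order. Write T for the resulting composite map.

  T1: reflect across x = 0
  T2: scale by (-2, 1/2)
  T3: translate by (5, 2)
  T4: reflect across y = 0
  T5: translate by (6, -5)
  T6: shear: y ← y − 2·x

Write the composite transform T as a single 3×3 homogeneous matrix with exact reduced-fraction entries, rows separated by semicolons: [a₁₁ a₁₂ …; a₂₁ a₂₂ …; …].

T1 = [-1 0 0; 0 1 0; 0 0 1]
T2·T1 = [2 0 0; 0 1/2 0; 0 0 1]
T3·…·T1 = [2 0 5; 0 1/2 2; 0 0 1]
T4·…·T1 = [2 0 5; 0 -1/2 -2; 0 0 1]
T5·…·T1 = [2 0 11; 0 -1/2 -7; 0 0 1]
T6·…·T1 = [2 0 11; -4 -1/2 -29; 0 0 1]

T = [2 0 11; -4 -1/2 -29; 0 0 1]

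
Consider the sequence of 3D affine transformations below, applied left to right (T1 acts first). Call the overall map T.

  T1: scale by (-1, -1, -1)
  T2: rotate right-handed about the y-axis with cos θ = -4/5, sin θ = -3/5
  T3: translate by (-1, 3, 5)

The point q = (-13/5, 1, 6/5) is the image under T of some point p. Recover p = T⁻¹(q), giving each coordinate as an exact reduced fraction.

T1 = [-1 0 0 0; 0 -1 0 0; 0 0 -1 0; 0 0 0 1]
T2·T1 = [4/5 0 3/5 0; 0 -1 0 0; -3/5 0 4/5 0; 0 0 0 1]
T3·…·T1 = [4/5 0 3/5 -1; 0 -1 0 3; -3/5 0 4/5 5; 0 0 0 1]
det M = -1; M⁻¹ = [4/5 0 -3/5 19/5; 0 -1 0 3; 3/5 0 4/5 -17/5; 0 0 0 1]
M⁻¹ · (-13/5, 1, 6/5)ᵀ = (1, 2, -4)ᵀ

p = (1, 2, -4)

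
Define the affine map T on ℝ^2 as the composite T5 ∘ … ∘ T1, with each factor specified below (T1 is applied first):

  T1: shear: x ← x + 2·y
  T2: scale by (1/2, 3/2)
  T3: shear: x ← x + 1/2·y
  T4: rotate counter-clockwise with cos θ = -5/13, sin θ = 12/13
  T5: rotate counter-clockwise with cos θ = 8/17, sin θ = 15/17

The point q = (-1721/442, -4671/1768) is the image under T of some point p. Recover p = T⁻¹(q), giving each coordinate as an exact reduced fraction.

T1 = [1 2 0; 0 1 0; 0 0 1]
T2·T1 = [1/2 1 0; 0 3/2 0; 0 0 1]
T3·…·T1 = [1/2 7/4 0; 0 3/2 0; 0 0 1]
T4·…·T1 = [-5/26 -107/52 0; 6/13 27/26 0; 0 0 1]
T5·…·T1 = [-110/221 -49/26 0; 21/442 -69/52 0; 0 0 1]
det M = 3/4; M⁻¹ = [-23/13 98/39 0; -14/221 -440/663 0; 0 0 1]
M⁻¹ · (-1721/442, -4671/1768)ᵀ = (1/4, 2)ᵀ

p = (1/4, 2)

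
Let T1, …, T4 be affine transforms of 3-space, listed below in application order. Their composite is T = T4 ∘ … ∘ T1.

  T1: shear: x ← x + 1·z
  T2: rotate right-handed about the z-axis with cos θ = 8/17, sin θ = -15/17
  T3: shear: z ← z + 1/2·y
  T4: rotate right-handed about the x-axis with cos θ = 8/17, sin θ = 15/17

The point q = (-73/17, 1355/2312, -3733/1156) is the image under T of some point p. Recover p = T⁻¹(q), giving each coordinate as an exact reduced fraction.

p = (1, -5, -3/4)

T1 = [1 0 1 0; 0 1 0 0; 0 0 1 0; 0 0 0 1]
T2·T1 = [8/17 15/17 8/17 0; -15/17 8/17 -15/17 0; 0 0 1 0; 0 0 0 1]
T3·…·T1 = [8/17 15/17 8/17 0; -15/17 8/17 -15/17 0; -15/34 4/17 19/34 0; 0 0 0 1]
T4·…·T1 = [8/17 15/17 8/17 0; -15/578 4/289 -525/578 0; -285/289 152/289 -149/289 0; 0 0 0 1]
det M = 1; M⁻¹ = [8/17 203/289 -467/578 0; 15/17 64/289 120/289 0; 0 -19/17 1/34 0; 0 0 0 1]
M⁻¹ · (-73/17, 1355/2312, -3733/1156)ᵀ = (1, -5, -3/4)ᵀ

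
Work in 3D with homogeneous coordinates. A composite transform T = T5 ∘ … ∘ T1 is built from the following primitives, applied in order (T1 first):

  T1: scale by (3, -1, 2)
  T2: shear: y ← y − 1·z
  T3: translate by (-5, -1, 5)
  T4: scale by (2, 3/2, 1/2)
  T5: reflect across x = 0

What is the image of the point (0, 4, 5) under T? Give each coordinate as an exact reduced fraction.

T1 scale by (3, -1, 2): (0, 4, 5) → (0, -4, 10)
T2 shear: y ← y − 1·z: (0, -4, 10) → (0, -14, 10)
T3 translate by (-5, -1, 5): (0, -14, 10) → (-5, -15, 15)
T4 scale by (2, 3/2, 1/2): (-5, -15, 15) → (-10, -45/2, 15/2)
T5 reflect across x = 0: (-10, -45/2, 15/2) → (10, -45/2, 15/2)

T(p) = (10, -45/2, 15/2)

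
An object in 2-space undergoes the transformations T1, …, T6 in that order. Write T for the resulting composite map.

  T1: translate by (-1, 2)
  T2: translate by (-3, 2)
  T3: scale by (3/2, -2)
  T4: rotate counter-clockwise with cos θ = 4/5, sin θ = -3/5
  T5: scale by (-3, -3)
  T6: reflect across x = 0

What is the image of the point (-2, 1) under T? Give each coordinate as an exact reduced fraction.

T(p) = (-198/5, 39/5)

T1 translate by (-1, 2): (-2, 1) → (-3, 3)
T2 translate by (-3, 2): (-3, 3) → (-6, 5)
T3 scale by (3/2, -2): (-6, 5) → (-9, -10)
T4 rotate counter-clockwise with cos θ = 4/5, sin θ = -3/5: (-9, -10) → (-66/5, -13/5)
T5 scale by (-3, -3): (-66/5, -13/5) → (198/5, 39/5)
T6 reflect across x = 0: (198/5, 39/5) → (-198/5, 39/5)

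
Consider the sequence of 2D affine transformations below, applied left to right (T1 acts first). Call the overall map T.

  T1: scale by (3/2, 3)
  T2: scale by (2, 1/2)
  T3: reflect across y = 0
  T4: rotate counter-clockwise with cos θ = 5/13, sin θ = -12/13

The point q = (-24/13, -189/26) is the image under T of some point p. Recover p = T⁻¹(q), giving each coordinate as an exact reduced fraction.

p = (2, 3)

T1 = [3/2 0 0; 0 3 0; 0 0 1]
T2·T1 = [3 0 0; 0 3/2 0; 0 0 1]
T3·…·T1 = [3 0 0; 0 -3/2 0; 0 0 1]
T4·…·T1 = [15/13 -18/13 0; -36/13 -15/26 0; 0 0 1]
det M = -9/2; M⁻¹ = [5/39 -4/13 0; -8/13 -10/39 0; 0 0 1]
M⁻¹ · (-24/13, -189/26)ᵀ = (2, 3)ᵀ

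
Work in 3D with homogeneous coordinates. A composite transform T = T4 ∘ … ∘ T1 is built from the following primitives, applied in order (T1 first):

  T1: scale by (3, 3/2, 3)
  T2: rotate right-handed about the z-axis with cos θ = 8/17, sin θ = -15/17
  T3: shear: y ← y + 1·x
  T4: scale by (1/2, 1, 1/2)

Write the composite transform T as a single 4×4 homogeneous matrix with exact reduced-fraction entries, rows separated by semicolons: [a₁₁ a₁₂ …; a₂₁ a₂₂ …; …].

T = [12/17 45/68 0 0; -21/17 69/34 0 0; 0 0 3/2 0; 0 0 0 1]

T1 = [3 0 0 0; 0 3/2 0 0; 0 0 3 0; 0 0 0 1]
T2·T1 = [24/17 45/34 0 0; -45/17 12/17 0 0; 0 0 3 0; 0 0 0 1]
T3·…·T1 = [24/17 45/34 0 0; -21/17 69/34 0 0; 0 0 3 0; 0 0 0 1]
T4·…·T1 = [12/17 45/68 0 0; -21/17 69/34 0 0; 0 0 3/2 0; 0 0 0 1]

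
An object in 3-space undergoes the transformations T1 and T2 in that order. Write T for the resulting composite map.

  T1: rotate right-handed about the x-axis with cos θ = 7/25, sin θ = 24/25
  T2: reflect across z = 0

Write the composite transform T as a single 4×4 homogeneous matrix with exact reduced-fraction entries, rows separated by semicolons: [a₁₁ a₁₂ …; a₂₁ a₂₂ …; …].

T = [1 0 0 0; 0 7/25 -24/25 0; 0 -24/25 -7/25 0; 0 0 0 1]

T1 = [1 0 0 0; 0 7/25 -24/25 0; 0 24/25 7/25 0; 0 0 0 1]
T2·T1 = [1 0 0 0; 0 7/25 -24/25 0; 0 -24/25 -7/25 0; 0 0 0 1]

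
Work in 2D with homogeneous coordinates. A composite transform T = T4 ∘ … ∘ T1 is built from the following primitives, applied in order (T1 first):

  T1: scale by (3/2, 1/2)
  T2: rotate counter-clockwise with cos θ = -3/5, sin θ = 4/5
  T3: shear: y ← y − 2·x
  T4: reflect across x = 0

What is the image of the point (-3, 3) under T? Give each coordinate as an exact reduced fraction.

T(p) = (-3/2, -15/2)

T1 scale by (3/2, 1/2): (-3, 3) → (-9/2, 3/2)
T2 rotate counter-clockwise with cos θ = -3/5, sin θ = 4/5: (-9/2, 3/2) → (3/2, -9/2)
T3 shear: y ← y − 2·x: (3/2, -9/2) → (3/2, -15/2)
T4 reflect across x = 0: (3/2, -15/2) → (-3/2, -15/2)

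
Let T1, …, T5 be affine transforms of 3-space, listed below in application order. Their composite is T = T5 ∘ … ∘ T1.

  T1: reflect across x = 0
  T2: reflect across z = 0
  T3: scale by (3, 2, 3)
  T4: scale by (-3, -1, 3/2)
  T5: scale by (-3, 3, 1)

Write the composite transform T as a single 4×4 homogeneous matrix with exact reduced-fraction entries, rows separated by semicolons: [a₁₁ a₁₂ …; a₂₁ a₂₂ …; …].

T1 = [-1 0 0 0; 0 1 0 0; 0 0 1 0; 0 0 0 1]
T2·T1 = [-1 0 0 0; 0 1 0 0; 0 0 -1 0; 0 0 0 1]
T3·…·T1 = [-3 0 0 0; 0 2 0 0; 0 0 -3 0; 0 0 0 1]
T4·…·T1 = [9 0 0 0; 0 -2 0 0; 0 0 -9/2 0; 0 0 0 1]
T5·…·T1 = [-27 0 0 0; 0 -6 0 0; 0 0 -9/2 0; 0 0 0 1]

T = [-27 0 0 0; 0 -6 0 0; 0 0 -9/2 0; 0 0 0 1]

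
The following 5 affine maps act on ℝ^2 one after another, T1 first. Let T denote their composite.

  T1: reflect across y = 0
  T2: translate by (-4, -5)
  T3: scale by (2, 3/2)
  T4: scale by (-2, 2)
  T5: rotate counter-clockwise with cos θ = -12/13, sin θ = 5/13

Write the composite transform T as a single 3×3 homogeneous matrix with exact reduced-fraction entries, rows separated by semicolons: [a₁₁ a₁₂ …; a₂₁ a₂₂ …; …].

T1 = [1 0 0; 0 -1 0; 0 0 1]
T2·T1 = [1 0 -4; 0 -1 -5; 0 0 1]
T3·…·T1 = [2 0 -8; 0 -3/2 -15/2; 0 0 1]
T4·…·T1 = [-4 0 16; 0 -3 -15; 0 0 1]
T5·…·T1 = [48/13 15/13 -9; -20/13 36/13 20; 0 0 1]

T = [48/13 15/13 -9; -20/13 36/13 20; 0 0 1]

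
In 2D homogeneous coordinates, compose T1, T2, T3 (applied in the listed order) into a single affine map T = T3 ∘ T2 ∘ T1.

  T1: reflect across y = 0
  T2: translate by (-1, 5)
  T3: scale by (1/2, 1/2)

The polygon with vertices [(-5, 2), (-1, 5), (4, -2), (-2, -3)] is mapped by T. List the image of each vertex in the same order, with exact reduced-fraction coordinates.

T1 reflect across y = 0: (-5, 2) → (-5, -2); (-1, 5) → (-1, -5); (4, -2) → (4, 2); (-2, -3) → (-2, 3)
T2 translate by (-1, 5): (-5, -2) → (-6, 3); (-1, -5) → (-2, 0); (4, 2) → (3, 7); (-2, 3) → (-3, 8)
T3 scale by (1/2, 1/2): (-6, 3) → (-3, 3/2); (-2, 0) → (-1, 0); (3, 7) → (3/2, 7/2); (-3, 8) → (-3/2, 4)

image vertices: (-3, 3/2), (-1, 0), (3/2, 7/2), (-3/2, 4)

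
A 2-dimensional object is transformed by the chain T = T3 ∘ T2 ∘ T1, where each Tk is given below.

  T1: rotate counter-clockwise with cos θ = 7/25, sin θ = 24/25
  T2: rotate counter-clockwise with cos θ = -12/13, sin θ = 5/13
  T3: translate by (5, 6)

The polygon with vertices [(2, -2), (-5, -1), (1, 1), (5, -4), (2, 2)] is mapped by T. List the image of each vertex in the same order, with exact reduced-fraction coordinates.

T1 rotate counter-clockwise with cos θ = 7/25, sin θ = 24/25: (2, -2) → (62/25, 34/25); (-5, -1) → (-11/25, -127/25); (1, 1) → (-17/25, 31/25); (5, -4) → (131/25, 92/25); (2, 2) → (-34/25, 62/25)
T2 rotate counter-clockwise with cos θ = -12/13, sin θ = 5/13: (62/25, 34/25) → (-914/325, -98/325); (-11/25, -127/25) → (59/25, 113/25); (-17/25, 31/25) → (49/325, -457/325); (131/25, 92/25) → (-2032/325, -449/325); (-34/25, 62/25) → (98/325, -914/325)
T3 translate by (5, 6): (-914/325, -98/325) → (711/325, 1852/325); (59/25, 113/25) → (184/25, 263/25); (49/325, -457/325) → (1674/325, 1493/325); (-2032/325, -449/325) → (-407/325, 1501/325); (98/325, -914/325) → (1723/325, 1036/325)

image vertices: (711/325, 1852/325), (184/25, 263/25), (1674/325, 1493/325), (-407/325, 1501/325), (1723/325, 1036/325)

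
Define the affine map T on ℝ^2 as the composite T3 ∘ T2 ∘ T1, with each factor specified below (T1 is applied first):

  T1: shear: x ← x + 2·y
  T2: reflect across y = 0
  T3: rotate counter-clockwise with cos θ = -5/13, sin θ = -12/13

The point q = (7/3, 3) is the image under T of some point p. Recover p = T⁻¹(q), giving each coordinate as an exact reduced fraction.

T1 = [1 2 0; 0 1 0; 0 0 1]
T2·T1 = [1 2 0; 0 -1 0; 0 0 1]
T3·…·T1 = [-5/13 -22/13 0; -12/13 -19/13 0; 0 0 1]
det M = -1; M⁻¹ = [19/13 -22/13 0; -12/13 5/13 0; 0 0 1]
M⁻¹ · (7/3, 3)ᵀ = (-5/3, -1)ᵀ

p = (-5/3, -1)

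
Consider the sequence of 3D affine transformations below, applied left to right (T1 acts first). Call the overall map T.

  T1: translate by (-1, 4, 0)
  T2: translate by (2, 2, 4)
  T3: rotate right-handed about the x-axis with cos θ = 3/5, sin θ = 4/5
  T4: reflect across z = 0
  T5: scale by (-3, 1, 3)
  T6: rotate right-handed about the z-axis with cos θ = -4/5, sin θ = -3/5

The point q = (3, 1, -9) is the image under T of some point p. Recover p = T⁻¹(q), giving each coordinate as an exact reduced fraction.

p = (0, -3, -3)

T1 = [1 0 0 -1; 0 1 0 4; 0 0 1 0; 0 0 0 1]
T2·T1 = [1 0 0 1; 0 1 0 6; 0 0 1 4; 0 0 0 1]
T3·…·T1 = [1 0 0 1; 0 3/5 -4/5 2/5; 0 4/5 3/5 36/5; 0 0 0 1]
T4·…·T1 = [1 0 0 1; 0 3/5 -4/5 2/5; 0 -4/5 -3/5 -36/5; 0 0 0 1]
T5·…·T1 = [-3 0 0 -3; 0 3/5 -4/5 2/5; 0 -12/5 -9/5 -108/5; 0 0 0 1]
T6·…·T1 = [12/5 9/25 -12/25 66/25; 9/5 -12/25 16/25 37/25; 0 -12/5 -9/5 -108/5; 0 0 0 1]
det M = 9; M⁻¹ = [4/15 1/5 0 -1; 9/25 -12/25 -4/15 -6; -12/25 16/25 -1/5 -4; 0 0 0 1]
M⁻¹ · (3, 1, -9)ᵀ = (0, -3, -3)ᵀ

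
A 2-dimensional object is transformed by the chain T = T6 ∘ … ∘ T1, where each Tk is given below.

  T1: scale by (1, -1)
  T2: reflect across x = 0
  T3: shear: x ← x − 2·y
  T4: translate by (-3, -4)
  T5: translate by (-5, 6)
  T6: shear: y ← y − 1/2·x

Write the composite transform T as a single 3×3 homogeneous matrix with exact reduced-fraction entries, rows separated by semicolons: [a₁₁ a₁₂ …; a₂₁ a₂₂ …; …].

T = [-1 2 -8; 1/2 -2 6; 0 0 1]

T1 = [1 0 0; 0 -1 0; 0 0 1]
T2·T1 = [-1 0 0; 0 -1 0; 0 0 1]
T3·…·T1 = [-1 2 0; 0 -1 0; 0 0 1]
T4·…·T1 = [-1 2 -3; 0 -1 -4; 0 0 1]
T5·…·T1 = [-1 2 -8; 0 -1 2; 0 0 1]
T6·…·T1 = [-1 2 -8; 1/2 -2 6; 0 0 1]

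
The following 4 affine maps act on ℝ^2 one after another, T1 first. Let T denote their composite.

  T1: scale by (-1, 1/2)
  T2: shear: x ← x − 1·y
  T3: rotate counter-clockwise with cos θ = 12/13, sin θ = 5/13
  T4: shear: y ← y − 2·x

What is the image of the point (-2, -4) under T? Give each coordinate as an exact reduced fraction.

T1 scale by (-1, 1/2): (-2, -4) → (2, -2)
T2 shear: x ← x − 1·y: (2, -2) → (4, -2)
T3 rotate counter-clockwise with cos θ = 12/13, sin θ = 5/13: (4, -2) → (58/13, -4/13)
T4 shear: y ← y − 2·x: (58/13, -4/13) → (58/13, -120/13)

T(p) = (58/13, -120/13)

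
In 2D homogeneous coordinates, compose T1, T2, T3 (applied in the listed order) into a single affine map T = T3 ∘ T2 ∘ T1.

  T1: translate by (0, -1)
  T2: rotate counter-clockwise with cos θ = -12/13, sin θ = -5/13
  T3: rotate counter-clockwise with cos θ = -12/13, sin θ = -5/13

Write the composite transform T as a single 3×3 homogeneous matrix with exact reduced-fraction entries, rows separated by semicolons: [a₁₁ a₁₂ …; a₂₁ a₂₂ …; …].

T1 = [1 0 0; 0 1 -1; 0 0 1]
T2·T1 = [-12/13 5/13 -5/13; -5/13 -12/13 12/13; 0 0 1]
T3·…·T1 = [119/169 -120/169 120/169; 120/169 119/169 -119/169; 0 0 1]

T = [119/169 -120/169 120/169; 120/169 119/169 -119/169; 0 0 1]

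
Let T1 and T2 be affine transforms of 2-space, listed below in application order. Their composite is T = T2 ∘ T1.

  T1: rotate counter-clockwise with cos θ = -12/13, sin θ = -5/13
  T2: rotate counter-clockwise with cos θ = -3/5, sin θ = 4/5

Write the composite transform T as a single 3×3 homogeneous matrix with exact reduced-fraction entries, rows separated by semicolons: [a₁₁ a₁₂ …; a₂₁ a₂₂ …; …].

T = [56/65 33/65 0; -33/65 56/65 0; 0 0 1]

T1 = [-12/13 5/13 0; -5/13 -12/13 0; 0 0 1]
T2·T1 = [56/65 33/65 0; -33/65 56/65 0; 0 0 1]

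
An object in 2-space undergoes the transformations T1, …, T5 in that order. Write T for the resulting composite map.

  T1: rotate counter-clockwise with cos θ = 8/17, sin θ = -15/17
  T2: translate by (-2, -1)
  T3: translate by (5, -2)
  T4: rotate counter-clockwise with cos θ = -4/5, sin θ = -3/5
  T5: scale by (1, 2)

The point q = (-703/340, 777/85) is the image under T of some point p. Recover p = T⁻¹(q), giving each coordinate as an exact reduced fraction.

T1 = [8/17 15/17 0; -15/17 8/17 0; 0 0 1]
T2·T1 = [8/17 15/17 -2; -15/17 8/17 -1; 0 0 1]
T3·…·T1 = [8/17 15/17 3; -15/17 8/17 -3; 0 0 1]
T4·…·T1 = [-77/85 -36/85 -21/5; 36/85 -77/85 3/5; 0 0 1]
T5·…·T1 = [-77/85 -36/85 -21/5; 72/85 -154/85 6/5; 0 0 1]
det M = 2; M⁻¹ = [-77/85 18/85 -69/17; -36/85 -77/170 -21/17; 0 0 1]
M⁻¹ · (-703/340, 777/85)ᵀ = (-1/4, -9/2)ᵀ

p = (-1/4, -9/2)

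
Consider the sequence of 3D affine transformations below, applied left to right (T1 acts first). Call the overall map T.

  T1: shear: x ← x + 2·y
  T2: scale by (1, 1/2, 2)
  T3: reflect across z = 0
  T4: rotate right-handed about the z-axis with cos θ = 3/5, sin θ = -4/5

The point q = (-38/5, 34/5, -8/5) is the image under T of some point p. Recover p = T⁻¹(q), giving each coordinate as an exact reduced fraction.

T1 = [1 2 0 0; 0 1 0 0; 0 0 1 0; 0 0 0 1]
T2·T1 = [1 2 0 0; 0 1/2 0 0; 0 0 2 0; 0 0 0 1]
T3·…·T1 = [1 2 0 0; 0 1/2 0 0; 0 0 -2 0; 0 0 0 1]
T4·…·T1 = [3/5 8/5 0 0; -4/5 -13/10 0 0; 0 0 -2 0; 0 0 0 1]
det M = -1; M⁻¹ = [-13/5 -16/5 0 0; 8/5 6/5 0 0; 0 0 -1/2 0; 0 0 0 1]
M⁻¹ · (-38/5, 34/5, -8/5)ᵀ = (-2, -4, 4/5)ᵀ

p = (-2, -4, 4/5)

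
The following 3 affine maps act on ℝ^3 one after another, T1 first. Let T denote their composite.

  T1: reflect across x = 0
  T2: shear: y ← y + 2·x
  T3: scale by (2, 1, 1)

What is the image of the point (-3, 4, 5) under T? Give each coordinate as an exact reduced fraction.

T1 reflect across x = 0: (-3, 4, 5) → (3, 4, 5)
T2 shear: y ← y + 2·x: (3, 4, 5) → (3, 10, 5)
T3 scale by (2, 1, 1): (3, 10, 5) → (6, 10, 5)

T(p) = (6, 10, 5)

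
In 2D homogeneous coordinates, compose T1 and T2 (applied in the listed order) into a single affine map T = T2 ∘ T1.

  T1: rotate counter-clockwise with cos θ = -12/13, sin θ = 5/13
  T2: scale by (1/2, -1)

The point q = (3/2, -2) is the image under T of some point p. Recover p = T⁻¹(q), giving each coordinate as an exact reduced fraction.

p = (-2, -3)

T1 = [-12/13 -5/13 0; 5/13 -12/13 0; 0 0 1]
T2·T1 = [-6/13 -5/26 0; -5/13 12/13 0; 0 0 1]
det M = -1/2; M⁻¹ = [-24/13 -5/13 0; -10/13 12/13 0; 0 0 1]
M⁻¹ · (3/2, -2)ᵀ = (-2, -3)ᵀ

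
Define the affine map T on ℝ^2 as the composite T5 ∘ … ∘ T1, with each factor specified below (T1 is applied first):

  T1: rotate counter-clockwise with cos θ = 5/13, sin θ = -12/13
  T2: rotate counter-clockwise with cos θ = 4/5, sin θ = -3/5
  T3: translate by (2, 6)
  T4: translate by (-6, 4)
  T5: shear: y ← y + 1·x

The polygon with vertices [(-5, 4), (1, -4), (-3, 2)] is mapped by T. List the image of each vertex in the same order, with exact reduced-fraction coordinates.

image vertices: (72/65, 973/65), (-528/65, 123/65), (-86/65, 721/65)

T1 rotate counter-clockwise with cos θ = 5/13, sin θ = -12/13: (-5, 4) → (23/13, 80/13); (1, -4) → (-43/13, -32/13); (-3, 2) → (9/13, 46/13)
T2 rotate counter-clockwise with cos θ = 4/5, sin θ = -3/5: (23/13, 80/13) → (332/65, 251/65); (-43/13, -32/13) → (-268/65, 1/65); (9/13, 46/13) → (174/65, 157/65)
T3 translate by (2, 6): (332/65, 251/65) → (462/65, 641/65); (-268/65, 1/65) → (-138/65, 391/65); (174/65, 157/65) → (304/65, 547/65)
T4 translate by (-6, 4): (462/65, 641/65) → (72/65, 901/65); (-138/65, 391/65) → (-528/65, 651/65); (304/65, 547/65) → (-86/65, 807/65)
T5 shear: y ← y + 1·x: (72/65, 901/65) → (72/65, 973/65); (-528/65, 651/65) → (-528/65, 123/65); (-86/65, 807/65) → (-86/65, 721/65)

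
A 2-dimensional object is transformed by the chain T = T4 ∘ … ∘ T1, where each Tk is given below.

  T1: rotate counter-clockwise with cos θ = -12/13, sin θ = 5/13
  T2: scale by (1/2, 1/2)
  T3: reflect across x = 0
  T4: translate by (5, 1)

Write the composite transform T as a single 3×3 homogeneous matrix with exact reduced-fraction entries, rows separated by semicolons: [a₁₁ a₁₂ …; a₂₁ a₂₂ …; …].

T = [6/13 5/26 5; 5/26 -6/13 1; 0 0 1]

T1 = [-12/13 -5/13 0; 5/13 -12/13 0; 0 0 1]
T2·T1 = [-6/13 -5/26 0; 5/26 -6/13 0; 0 0 1]
T3·…·T1 = [6/13 5/26 0; 5/26 -6/13 0; 0 0 1]
T4·…·T1 = [6/13 5/26 5; 5/26 -6/13 1; 0 0 1]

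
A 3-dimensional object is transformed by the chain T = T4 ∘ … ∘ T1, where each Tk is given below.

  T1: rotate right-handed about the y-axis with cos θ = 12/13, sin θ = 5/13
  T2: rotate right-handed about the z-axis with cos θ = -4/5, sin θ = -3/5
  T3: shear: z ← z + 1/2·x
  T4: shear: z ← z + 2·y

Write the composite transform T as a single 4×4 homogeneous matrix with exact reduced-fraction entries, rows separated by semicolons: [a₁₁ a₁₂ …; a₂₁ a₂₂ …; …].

T = [-48/65 3/5 -4/13 0; -36/65 -4/5 -3/13 0; -121/65 -13/10 4/13 0; 0 0 0 1]

T1 = [12/13 0 5/13 0; 0 1 0 0; -5/13 0 12/13 0; 0 0 0 1]
T2·T1 = [-48/65 3/5 -4/13 0; -36/65 -4/5 -3/13 0; -5/13 0 12/13 0; 0 0 0 1]
T3·…·T1 = [-48/65 3/5 -4/13 0; -36/65 -4/5 -3/13 0; -49/65 3/10 10/13 0; 0 0 0 1]
T4·…·T1 = [-48/65 3/5 -4/13 0; -36/65 -4/5 -3/13 0; -121/65 -13/10 4/13 0; 0 0 0 1]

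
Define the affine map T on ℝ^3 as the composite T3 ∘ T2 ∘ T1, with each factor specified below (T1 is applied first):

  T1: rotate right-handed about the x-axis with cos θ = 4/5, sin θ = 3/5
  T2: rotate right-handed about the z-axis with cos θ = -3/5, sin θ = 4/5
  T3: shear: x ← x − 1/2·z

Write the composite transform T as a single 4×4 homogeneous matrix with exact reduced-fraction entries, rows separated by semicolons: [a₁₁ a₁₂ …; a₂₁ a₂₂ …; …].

T = [-3/5 -47/50 2/25 0; 4/5 -12/25 9/25 0; 0 3/5 4/5 0; 0 0 0 1]

T1 = [1 0 0 0; 0 4/5 -3/5 0; 0 3/5 4/5 0; 0 0 0 1]
T2·T1 = [-3/5 -16/25 12/25 0; 4/5 -12/25 9/25 0; 0 3/5 4/5 0; 0 0 0 1]
T3·…·T1 = [-3/5 -47/50 2/25 0; 4/5 -12/25 9/25 0; 0 3/5 4/5 0; 0 0 0 1]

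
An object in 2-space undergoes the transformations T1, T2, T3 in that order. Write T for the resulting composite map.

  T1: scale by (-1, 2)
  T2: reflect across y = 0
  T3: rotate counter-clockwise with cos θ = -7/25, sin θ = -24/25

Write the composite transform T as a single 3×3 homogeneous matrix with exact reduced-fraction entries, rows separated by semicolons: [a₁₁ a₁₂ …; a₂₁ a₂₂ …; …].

T1 = [-1 0 0; 0 2 0; 0 0 1]
T2·T1 = [-1 0 0; 0 -2 0; 0 0 1]
T3·…·T1 = [7/25 -48/25 0; 24/25 14/25 0; 0 0 1]

T = [7/25 -48/25 0; 24/25 14/25 0; 0 0 1]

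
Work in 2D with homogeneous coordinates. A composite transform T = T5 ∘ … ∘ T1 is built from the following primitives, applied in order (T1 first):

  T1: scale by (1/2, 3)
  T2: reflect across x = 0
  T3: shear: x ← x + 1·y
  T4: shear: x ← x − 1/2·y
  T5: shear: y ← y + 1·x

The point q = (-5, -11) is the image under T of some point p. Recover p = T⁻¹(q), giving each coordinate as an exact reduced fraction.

p = (4, -2)

T1 = [1/2 0 0; 0 3 0; 0 0 1]
T2·T1 = [-1/2 0 0; 0 3 0; 0 0 1]
T3·…·T1 = [-1/2 3 0; 0 3 0; 0 0 1]
T4·…·T1 = [-1/2 3/2 0; 0 3 0; 0 0 1]
T5·…·T1 = [-1/2 3/2 0; -1/2 9/2 0; 0 0 1]
det M = -3/2; M⁻¹ = [-3 1 0; -1/3 1/3 0; 0 0 1]
M⁻¹ · (-5, -11)ᵀ = (4, -2)ᵀ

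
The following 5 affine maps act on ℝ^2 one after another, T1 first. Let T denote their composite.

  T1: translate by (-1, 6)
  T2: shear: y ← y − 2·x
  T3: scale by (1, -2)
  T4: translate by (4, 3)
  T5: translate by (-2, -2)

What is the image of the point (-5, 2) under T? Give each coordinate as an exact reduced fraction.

T1 translate by (-1, 6): (-5, 2) → (-6, 8)
T2 shear: y ← y − 2·x: (-6, 8) → (-6, 20)
T3 scale by (1, -2): (-6, 20) → (-6, -40)
T4 translate by (4, 3): (-6, -40) → (-2, -37)
T5 translate by (-2, -2): (-2, -37) → (-4, -39)

T(p) = (-4, -39)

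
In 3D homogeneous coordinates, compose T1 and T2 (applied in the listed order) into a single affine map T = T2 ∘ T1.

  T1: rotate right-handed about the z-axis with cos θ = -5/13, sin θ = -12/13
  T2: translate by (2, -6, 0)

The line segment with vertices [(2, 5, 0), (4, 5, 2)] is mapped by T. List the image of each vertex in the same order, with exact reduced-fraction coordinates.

image vertices: (76/13, -127/13, 0), (66/13, -151/13, 2)

T1 rotate right-handed about the z-axis with cos θ = -5/13, sin θ = -12/13: (2, 5, 0) → (50/13, -49/13, 0); (4, 5, 2) → (40/13, -73/13, 2)
T2 translate by (2, -6, 0): (50/13, -49/13, 0) → (76/13, -127/13, 0); (40/13, -73/13, 2) → (66/13, -151/13, 2)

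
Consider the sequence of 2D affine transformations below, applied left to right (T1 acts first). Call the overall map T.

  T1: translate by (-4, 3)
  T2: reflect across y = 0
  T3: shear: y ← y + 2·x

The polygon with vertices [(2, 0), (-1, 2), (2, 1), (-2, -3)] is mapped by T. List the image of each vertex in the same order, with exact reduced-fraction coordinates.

T1 translate by (-4, 3): (2, 0) → (-2, 3); (-1, 2) → (-5, 5); (2, 1) → (-2, 4); (-2, -3) → (-6, 0)
T2 reflect across y = 0: (-2, 3) → (-2, -3); (-5, 5) → (-5, -5); (-2, 4) → (-2, -4); (-6, 0) → (-6, 0)
T3 shear: y ← y + 2·x: (-2, -3) → (-2, -7); (-5, -5) → (-5, -15); (-2, -4) → (-2, -8); (-6, 0) → (-6, -12)

image vertices: (-2, -7), (-5, -15), (-2, -8), (-6, -12)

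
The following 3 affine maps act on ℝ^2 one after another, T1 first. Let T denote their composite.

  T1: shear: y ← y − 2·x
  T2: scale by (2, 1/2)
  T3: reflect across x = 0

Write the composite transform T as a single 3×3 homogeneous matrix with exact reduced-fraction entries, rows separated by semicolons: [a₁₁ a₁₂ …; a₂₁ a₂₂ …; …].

T1 = [1 0 0; -2 1 0; 0 0 1]
T2·T1 = [2 0 0; -1 1/2 0; 0 0 1]
T3·…·T1 = [-2 0 0; -1 1/2 0; 0 0 1]

T = [-2 0 0; -1 1/2 0; 0 0 1]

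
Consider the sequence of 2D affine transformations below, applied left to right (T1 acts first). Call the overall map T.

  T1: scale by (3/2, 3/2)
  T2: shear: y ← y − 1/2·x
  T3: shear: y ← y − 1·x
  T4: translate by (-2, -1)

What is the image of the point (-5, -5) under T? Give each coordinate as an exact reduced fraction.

T1 scale by (3/2, 3/2): (-5, -5) → (-15/2, -15/2)
T2 shear: y ← y − 1/2·x: (-15/2, -15/2) → (-15/2, -15/4)
T3 shear: y ← y − 1·x: (-15/2, -15/4) → (-15/2, 15/4)
T4 translate by (-2, -1): (-15/2, 15/4) → (-19/2, 11/4)

T(p) = (-19/2, 11/4)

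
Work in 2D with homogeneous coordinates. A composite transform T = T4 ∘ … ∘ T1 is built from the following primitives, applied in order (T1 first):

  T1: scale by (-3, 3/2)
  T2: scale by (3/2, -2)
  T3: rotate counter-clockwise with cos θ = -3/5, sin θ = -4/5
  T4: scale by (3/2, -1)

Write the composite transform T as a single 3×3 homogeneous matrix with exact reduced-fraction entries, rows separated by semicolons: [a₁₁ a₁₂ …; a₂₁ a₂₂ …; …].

T1 = [-3 0 0; 0 3/2 0; 0 0 1]
T2·T1 = [-9/2 0 0; 0 -3 0; 0 0 1]
T3·…·T1 = [27/10 -12/5 0; 18/5 9/5 0; 0 0 1]
T4·…·T1 = [81/20 -18/5 0; -18/5 -9/5 0; 0 0 1]

T = [81/20 -18/5 0; -18/5 -9/5 0; 0 0 1]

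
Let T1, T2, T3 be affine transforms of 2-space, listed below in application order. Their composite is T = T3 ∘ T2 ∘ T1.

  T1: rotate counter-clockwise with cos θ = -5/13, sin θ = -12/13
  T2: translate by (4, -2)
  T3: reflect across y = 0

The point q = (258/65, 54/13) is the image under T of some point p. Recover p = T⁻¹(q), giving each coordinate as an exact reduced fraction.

p = (2, 4/5)

T1 = [-5/13 12/13 0; -12/13 -5/13 0; 0 0 1]
T2·T1 = [-5/13 12/13 4; -12/13 -5/13 -2; 0 0 1]
T3·…·T1 = [-5/13 12/13 4; 12/13 5/13 2; 0 0 1]
det M = -1; M⁻¹ = [-5/13 12/13 -4/13; 12/13 5/13 -58/13; 0 0 1]
M⁻¹ · (258/65, 54/13)ᵀ = (2, 4/5)ᵀ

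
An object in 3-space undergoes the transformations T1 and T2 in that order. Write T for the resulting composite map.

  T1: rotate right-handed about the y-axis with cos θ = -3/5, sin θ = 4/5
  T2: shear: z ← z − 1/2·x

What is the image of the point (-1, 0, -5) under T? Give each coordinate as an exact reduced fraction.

T(p) = (-17/5, 0, 11/2)

T1 rotate right-handed about the y-axis with cos θ = -3/5, sin θ = 4/5: (-1, 0, -5) → (-17/5, 0, 19/5)
T2 shear: z ← z − 1/2·x: (-17/5, 0, 19/5) → (-17/5, 0, 11/2)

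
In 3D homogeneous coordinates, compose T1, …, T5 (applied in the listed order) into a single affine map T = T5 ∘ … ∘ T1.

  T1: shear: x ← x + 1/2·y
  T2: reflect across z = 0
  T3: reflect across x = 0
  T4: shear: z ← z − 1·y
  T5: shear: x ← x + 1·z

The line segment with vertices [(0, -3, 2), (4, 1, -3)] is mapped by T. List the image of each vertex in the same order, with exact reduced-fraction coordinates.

T1 shear: x ← x + 1/2·y: (0, -3, 2) → (-3/2, -3, 2); (4, 1, -3) → (9/2, 1, -3)
T2 reflect across z = 0: (-3/2, -3, 2) → (-3/2, -3, -2); (9/2, 1, -3) → (9/2, 1, 3)
T3 reflect across x = 0: (-3/2, -3, -2) → (3/2, -3, -2); (9/2, 1, 3) → (-9/2, 1, 3)
T4 shear: z ← z − 1·y: (3/2, -3, -2) → (3/2, -3, 1); (-9/2, 1, 3) → (-9/2, 1, 2)
T5 shear: x ← x + 1·z: (3/2, -3, 1) → (5/2, -3, 1); (-9/2, 1, 2) → (-5/2, 1, 2)

image vertices: (5/2, -3, 1), (-5/2, 1, 2)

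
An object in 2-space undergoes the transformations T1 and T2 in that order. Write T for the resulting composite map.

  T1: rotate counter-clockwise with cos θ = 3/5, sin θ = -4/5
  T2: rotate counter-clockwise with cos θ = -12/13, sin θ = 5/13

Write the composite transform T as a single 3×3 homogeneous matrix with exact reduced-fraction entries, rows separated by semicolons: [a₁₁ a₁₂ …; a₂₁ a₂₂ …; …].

T1 = [3/5 4/5 0; -4/5 3/5 0; 0 0 1]
T2·T1 = [-16/65 -63/65 0; 63/65 -16/65 0; 0 0 1]

T = [-16/65 -63/65 0; 63/65 -16/65 0; 0 0 1]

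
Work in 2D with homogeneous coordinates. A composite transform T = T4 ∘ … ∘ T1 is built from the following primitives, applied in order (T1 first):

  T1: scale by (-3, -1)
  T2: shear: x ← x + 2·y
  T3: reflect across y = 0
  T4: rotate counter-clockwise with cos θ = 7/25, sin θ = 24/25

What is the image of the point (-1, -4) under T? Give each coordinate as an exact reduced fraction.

T1 scale by (-3, -1): (-1, -4) → (3, 4)
T2 shear: x ← x + 2·y: (3, 4) → (11, 4)
T3 reflect across y = 0: (11, 4) → (11, -4)
T4 rotate counter-clockwise with cos θ = 7/25, sin θ = 24/25: (11, -4) → (173/25, 236/25)

T(p) = (173/25, 236/25)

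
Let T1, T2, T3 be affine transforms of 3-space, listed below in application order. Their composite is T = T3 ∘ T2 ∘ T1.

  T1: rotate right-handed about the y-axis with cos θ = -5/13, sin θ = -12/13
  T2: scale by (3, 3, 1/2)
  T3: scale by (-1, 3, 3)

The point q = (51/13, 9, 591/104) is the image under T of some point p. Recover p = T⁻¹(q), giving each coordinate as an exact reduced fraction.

p = (4, 1, -1/4)

T1 = [-5/13 0 -12/13 0; 0 1 0 0; 12/13 0 -5/13 0; 0 0 0 1]
T2·T1 = [-15/13 0 -36/13 0; 0 3 0 0; 6/13 0 -5/26 0; 0 0 0 1]
T3·…·T1 = [15/13 0 36/13 0; 0 9 0 0; 18/13 0 -15/26 0; 0 0 0 1]
det M = -81/2; M⁻¹ = [5/39 0 8/13 0; 0 1/9 0 0; 4/13 0 -10/39 0; 0 0 0 1]
M⁻¹ · (51/13, 9, 591/104)ᵀ = (4, 1, -1/4)ᵀ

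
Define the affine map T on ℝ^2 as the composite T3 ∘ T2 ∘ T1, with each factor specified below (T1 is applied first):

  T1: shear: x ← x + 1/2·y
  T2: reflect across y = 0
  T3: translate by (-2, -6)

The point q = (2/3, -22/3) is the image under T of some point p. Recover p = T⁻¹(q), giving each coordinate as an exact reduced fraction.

T1 = [1 1/2 0; 0 1 0; 0 0 1]
T2·T1 = [1 1/2 0; 0 -1 0; 0 0 1]
T3·…·T1 = [1 1/2 -2; 0 -1 -6; 0 0 1]
det M = -1; M⁻¹ = [1 1/2 5; 0 -1 -6; 0 0 1]
M⁻¹ · (2/3, -22/3)ᵀ = (2, 4/3)ᵀ

p = (2, 4/3)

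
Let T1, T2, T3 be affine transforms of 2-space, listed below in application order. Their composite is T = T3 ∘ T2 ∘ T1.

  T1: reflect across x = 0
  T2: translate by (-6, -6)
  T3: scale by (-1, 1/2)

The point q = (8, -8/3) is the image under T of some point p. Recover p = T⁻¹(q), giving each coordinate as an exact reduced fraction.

T1 = [-1 0 0; 0 1 0; 0 0 1]
T2·T1 = [-1 0 -6; 0 1 -6; 0 0 1]
T3·…·T1 = [1 0 6; 0 1/2 -3; 0 0 1]
det M = 1/2; M⁻¹ = [1 0 -6; 0 2 6; 0 0 1]
M⁻¹ · (8, -8/3)ᵀ = (2, 2/3)ᵀ

p = (2, 2/3)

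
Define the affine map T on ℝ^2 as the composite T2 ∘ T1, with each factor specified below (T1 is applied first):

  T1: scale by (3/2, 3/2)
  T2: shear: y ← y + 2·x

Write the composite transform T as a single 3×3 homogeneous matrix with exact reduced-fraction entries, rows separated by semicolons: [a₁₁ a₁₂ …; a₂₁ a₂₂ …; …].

T = [3/2 0 0; 3 3/2 0; 0 0 1]

T1 = [3/2 0 0; 0 3/2 0; 0 0 1]
T2·T1 = [3/2 0 0; 3 3/2 0; 0 0 1]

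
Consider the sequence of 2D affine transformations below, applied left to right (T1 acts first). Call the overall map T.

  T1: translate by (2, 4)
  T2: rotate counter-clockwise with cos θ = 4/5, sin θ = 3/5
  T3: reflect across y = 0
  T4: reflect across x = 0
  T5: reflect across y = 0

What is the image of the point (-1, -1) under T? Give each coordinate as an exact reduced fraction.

T1 translate by (2, 4): (-1, -1) → (1, 3)
T2 rotate counter-clockwise with cos θ = 4/5, sin θ = 3/5: (1, 3) → (-1, 3)
T3 reflect across y = 0: (-1, 3) → (-1, -3)
T4 reflect across x = 0: (-1, -3) → (1, -3)
T5 reflect across y = 0: (1, -3) → (1, 3)

T(p) = (1, 3)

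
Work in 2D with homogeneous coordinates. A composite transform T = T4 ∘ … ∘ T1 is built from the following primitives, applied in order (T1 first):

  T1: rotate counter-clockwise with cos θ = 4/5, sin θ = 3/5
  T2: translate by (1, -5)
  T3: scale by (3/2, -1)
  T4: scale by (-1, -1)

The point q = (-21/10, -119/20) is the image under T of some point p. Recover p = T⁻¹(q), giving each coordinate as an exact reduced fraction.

p = (-1/4, -1)

T1 = [4/5 -3/5 0; 3/5 4/5 0; 0 0 1]
T2·T1 = [4/5 -3/5 1; 3/5 4/5 -5; 0 0 1]
T3·…·T1 = [6/5 -9/10 3/2; -3/5 -4/5 5; 0 0 1]
T4·…·T1 = [-6/5 9/10 -3/2; 3/5 4/5 -5; 0 0 1]
det M = -3/2; M⁻¹ = [-8/15 3/5 11/5; 2/5 4/5 23/5; 0 0 1]
M⁻¹ · (-21/10, -119/20)ᵀ = (-1/4, -1)ᵀ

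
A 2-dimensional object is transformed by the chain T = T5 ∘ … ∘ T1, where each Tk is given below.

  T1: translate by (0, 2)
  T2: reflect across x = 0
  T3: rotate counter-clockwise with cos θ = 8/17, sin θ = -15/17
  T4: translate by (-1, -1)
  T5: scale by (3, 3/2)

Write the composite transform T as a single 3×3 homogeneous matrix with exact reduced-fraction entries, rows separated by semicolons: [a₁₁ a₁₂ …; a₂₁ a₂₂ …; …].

T1 = [1 0 0; 0 1 2; 0 0 1]
T2·T1 = [-1 0 0; 0 1 2; 0 0 1]
T3·…·T1 = [-8/17 15/17 30/17; 15/17 8/17 16/17; 0 0 1]
T4·…·T1 = [-8/17 15/17 13/17; 15/17 8/17 -1/17; 0 0 1]
T5·…·T1 = [-24/17 45/17 39/17; 45/34 12/17 -3/34; 0 0 1]

T = [-24/17 45/17 39/17; 45/34 12/17 -3/34; 0 0 1]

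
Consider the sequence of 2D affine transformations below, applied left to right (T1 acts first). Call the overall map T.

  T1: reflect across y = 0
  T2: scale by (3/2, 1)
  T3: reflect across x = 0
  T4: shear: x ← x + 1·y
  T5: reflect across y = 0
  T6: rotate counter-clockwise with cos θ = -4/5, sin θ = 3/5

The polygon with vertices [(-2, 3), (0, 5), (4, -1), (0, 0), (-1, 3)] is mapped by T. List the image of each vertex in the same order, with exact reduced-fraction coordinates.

T1 reflect across y = 0: (-2, 3) → (-2, -3); (0, 5) → (0, -5); (4, -1) → (4, 1); (0, 0) → (0, 0); (-1, 3) → (-1, -3)
T2 scale by (3/2, 1): (-2, -3) → (-3, -3); (0, -5) → (0, -5); (4, 1) → (6, 1); (0, 0) → (0, 0); (-1, -3) → (-3/2, -3)
T3 reflect across x = 0: (-3, -3) → (3, -3); (0, -5) → (0, -5); (6, 1) → (-6, 1); (0, 0) → (0, 0); (-3/2, -3) → (3/2, -3)
T4 shear: x ← x + 1·y: (3, -3) → (0, -3); (0, -5) → (-5, -5); (-6, 1) → (-5, 1); (0, 0) → (0, 0); (3/2, -3) → (-3/2, -3)
T5 reflect across y = 0: (0, -3) → (0, 3); (-5, -5) → (-5, 5); (-5, 1) → (-5, -1); (0, 0) → (0, 0); (-3/2, -3) → (-3/2, 3)
T6 rotate counter-clockwise with cos θ = -4/5, sin θ = 3/5: (0, 3) → (-9/5, -12/5); (-5, 5) → (1, -7); (-5, -1) → (23/5, -11/5); (0, 0) → (0, 0); (-3/2, 3) → (-3/5, -33/10)

image vertices: (-9/5, -12/5), (1, -7), (23/5, -11/5), (0, 0), (-3/5, -33/10)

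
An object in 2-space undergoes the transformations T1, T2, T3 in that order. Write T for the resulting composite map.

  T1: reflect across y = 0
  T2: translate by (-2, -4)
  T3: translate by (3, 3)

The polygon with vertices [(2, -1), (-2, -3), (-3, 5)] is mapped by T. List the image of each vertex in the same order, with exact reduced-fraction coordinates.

T1 reflect across y = 0: (2, -1) → (2, 1); (-2, -3) → (-2, 3); (-3, 5) → (-3, -5)
T2 translate by (-2, -4): (2, 1) → (0, -3); (-2, 3) → (-4, -1); (-3, -5) → (-5, -9)
T3 translate by (3, 3): (0, -3) → (3, 0); (-4, -1) → (-1, 2); (-5, -9) → (-2, -6)

image vertices: (3, 0), (-1, 2), (-2, -6)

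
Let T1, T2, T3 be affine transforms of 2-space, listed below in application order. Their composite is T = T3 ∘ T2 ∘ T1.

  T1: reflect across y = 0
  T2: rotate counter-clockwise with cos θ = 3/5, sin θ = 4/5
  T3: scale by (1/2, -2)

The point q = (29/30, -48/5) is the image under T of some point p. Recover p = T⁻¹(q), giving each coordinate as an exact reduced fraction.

T1 = [1 0 0; 0 -1 0; 0 0 1]
T2·T1 = [3/5 4/5 0; 4/5 -3/5 0; 0 0 1]
T3·…·T1 = [3/10 2/5 0; -8/5 6/5 0; 0 0 1]
det M = 1; M⁻¹ = [6/5 -2/5 0; 8/5 3/10 0; 0 0 1]
M⁻¹ · (29/30, -48/5)ᵀ = (5, -4/3)ᵀ

p = (5, -4/3)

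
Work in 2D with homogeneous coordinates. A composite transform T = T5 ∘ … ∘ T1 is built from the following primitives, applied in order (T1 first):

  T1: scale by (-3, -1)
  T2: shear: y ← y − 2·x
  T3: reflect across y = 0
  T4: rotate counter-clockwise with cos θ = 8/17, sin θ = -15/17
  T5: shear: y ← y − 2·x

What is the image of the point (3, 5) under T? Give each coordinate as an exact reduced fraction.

T1 scale by (-3, -1): (3, 5) → (-9, -5)
T2 shear: y ← y − 2·x: (-9, -5) → (-9, 13)
T3 reflect across y = 0: (-9, 13) → (-9, -13)
T4 rotate counter-clockwise with cos θ = 8/17, sin θ = -15/17: (-9, -13) → (-267/17, 31/17)
T5 shear: y ← y − 2·x: (-267/17, 31/17) → (-267/17, 565/17)

T(p) = (-267/17, 565/17)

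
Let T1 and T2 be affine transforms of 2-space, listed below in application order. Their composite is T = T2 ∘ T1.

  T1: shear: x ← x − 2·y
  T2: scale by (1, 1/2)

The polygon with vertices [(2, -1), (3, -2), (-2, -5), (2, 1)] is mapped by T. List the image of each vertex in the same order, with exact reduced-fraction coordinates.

image vertices: (4, -1/2), (7, -1), (8, -5/2), (0, 1/2)

T1 shear: x ← x − 2·y: (2, -1) → (4, -1); (3, -2) → (7, -2); (-2, -5) → (8, -5); (2, 1) → (0, 1)
T2 scale by (1, 1/2): (4, -1) → (4, -1/2); (7, -2) → (7, -1); (8, -5) → (8, -5/2); (0, 1) → (0, 1/2)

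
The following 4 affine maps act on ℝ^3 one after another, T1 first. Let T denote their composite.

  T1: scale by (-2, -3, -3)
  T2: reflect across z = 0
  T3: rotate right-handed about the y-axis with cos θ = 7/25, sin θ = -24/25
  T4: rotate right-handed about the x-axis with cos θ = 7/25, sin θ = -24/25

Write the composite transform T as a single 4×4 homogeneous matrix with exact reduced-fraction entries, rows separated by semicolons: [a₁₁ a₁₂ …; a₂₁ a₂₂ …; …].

T = [-14/25 0 -72/25 0; -1152/625 -21/25 504/625 0; -336/625 72/25 147/625 0; 0 0 0 1]

T1 = [-2 0 0 0; 0 -3 0 0; 0 0 -3 0; 0 0 0 1]
T2·T1 = [-2 0 0 0; 0 -3 0 0; 0 0 3 0; 0 0 0 1]
T3·…·T1 = [-14/25 0 -72/25 0; 0 -3 0 0; -48/25 0 21/25 0; 0 0 0 1]
T4·…·T1 = [-14/25 0 -72/25 0; -1152/625 -21/25 504/625 0; -336/625 72/25 147/625 0; 0 0 0 1]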